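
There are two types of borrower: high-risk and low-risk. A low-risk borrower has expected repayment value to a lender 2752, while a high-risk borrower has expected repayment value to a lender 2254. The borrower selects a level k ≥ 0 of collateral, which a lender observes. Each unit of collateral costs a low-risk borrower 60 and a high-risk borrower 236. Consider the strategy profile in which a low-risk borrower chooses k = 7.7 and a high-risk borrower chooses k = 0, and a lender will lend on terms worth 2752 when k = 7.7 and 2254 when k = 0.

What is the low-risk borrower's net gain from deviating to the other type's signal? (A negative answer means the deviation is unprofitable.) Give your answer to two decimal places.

Playing k = 7.7 the low-risk borrower receives 2752 − 60 × 7.7 = 2290.
Deviating to k = 0 yields 2254 instead.
Gain from deviating: 2254 − 2290 = -36.00.
The gain is negative, so the low-risk type's incentive-compatibility constraint is satisfied.

-36.00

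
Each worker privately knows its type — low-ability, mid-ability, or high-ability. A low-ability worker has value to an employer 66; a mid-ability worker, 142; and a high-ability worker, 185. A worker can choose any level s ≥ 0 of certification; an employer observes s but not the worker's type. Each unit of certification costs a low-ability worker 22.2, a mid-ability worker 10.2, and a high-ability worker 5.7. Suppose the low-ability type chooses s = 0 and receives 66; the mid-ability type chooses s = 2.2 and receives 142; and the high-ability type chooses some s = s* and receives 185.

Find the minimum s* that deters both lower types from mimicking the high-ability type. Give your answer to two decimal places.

6.42

Low-ability type (on-path payoff 66) won't mimic when 66 ≥ 185 − 22.2·s*, i.e. s* ≥ 5.36.
Mid-ability type (on-path payoff 142 − 10.2×2.2 = 119.56) won't mimic when 119.56 ≥ 185 − 10.2·s*, i.e. s* ≥ 6.42.
Both must hold, so s* = max(5.36, 6.42) = 6.42. The mid-ability type's constraint binds.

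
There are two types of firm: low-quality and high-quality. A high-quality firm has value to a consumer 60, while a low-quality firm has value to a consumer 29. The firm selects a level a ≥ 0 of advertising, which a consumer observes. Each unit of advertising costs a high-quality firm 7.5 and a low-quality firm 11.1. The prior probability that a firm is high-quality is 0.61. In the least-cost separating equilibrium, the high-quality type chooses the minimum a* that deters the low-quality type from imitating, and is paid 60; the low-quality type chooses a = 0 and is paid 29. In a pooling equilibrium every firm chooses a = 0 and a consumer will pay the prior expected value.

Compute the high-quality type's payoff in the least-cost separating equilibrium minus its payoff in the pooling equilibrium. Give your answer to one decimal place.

-8.9

Least-cost separating signal: a* solves 29 = 60 − 11.1·a*, so a* = (60 − 29)/11.1 ≈ 2.7928.
High-quality type's separating payoff: 60 − 7.5 × a* = 60 − 7.5 × (60 − 29)/11.1 = 60 − 232.5/11.1 ≈ 39.054.
Pooling payoff: 0.61 × 60 + 0.39 × 29 = 47.91.
Difference: 39.054 − 47.91 = -8.856, i.e. -8.9 to one decimal place.
The high-quality type would prefer the pooling outcome.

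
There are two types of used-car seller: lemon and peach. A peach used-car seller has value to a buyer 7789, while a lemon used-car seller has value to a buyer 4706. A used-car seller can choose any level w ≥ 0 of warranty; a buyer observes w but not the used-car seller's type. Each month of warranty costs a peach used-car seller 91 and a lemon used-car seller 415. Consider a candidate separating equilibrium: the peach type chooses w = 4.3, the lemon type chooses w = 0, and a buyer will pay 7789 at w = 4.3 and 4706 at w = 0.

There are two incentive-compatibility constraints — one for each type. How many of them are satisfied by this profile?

Peach type: signal → 7789 − 91 × 4.3 = 7397.7; deviate to 0 → 4706. IC holds (7397.7 ≥ 4706).
Lemon type: stay at 0 → 4706; mimic → 7789 − 415 × 4.3 = 6004.5. IC fails (4706 < 6004.5).
1 of 2 constraints hold, so this profile is not an equilibrium.

1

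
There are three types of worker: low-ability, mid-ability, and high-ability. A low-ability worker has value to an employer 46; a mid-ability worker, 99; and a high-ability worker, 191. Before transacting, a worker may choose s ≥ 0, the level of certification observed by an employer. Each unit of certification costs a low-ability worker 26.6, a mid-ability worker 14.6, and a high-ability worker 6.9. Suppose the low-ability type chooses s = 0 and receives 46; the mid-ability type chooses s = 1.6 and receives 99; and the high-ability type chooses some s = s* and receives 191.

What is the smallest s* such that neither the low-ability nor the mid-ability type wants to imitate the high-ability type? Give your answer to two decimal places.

7.90

Mid-ability type (on-path payoff 99 − 14.6×1.6 = 75.64) won't mimic when 75.64 ≥ 191 − 14.6·s*, i.e. s* ≥ 7.90.
Low-ability type (on-path payoff 46) won't mimic when 46 ≥ 191 − 26.6·s*, i.e. s* ≥ 5.45.
Both must hold, so s* = max(5.45, 7.90) = 7.90. The mid-ability type's constraint binds.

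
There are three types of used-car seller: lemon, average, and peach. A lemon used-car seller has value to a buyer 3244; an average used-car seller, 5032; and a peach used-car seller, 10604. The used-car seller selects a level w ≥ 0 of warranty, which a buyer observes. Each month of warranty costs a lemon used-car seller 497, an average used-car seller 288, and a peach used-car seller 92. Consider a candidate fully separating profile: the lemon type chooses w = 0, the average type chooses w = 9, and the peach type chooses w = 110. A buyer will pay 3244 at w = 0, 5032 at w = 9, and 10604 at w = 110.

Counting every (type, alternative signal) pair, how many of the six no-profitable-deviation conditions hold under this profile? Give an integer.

Peach (own payoff 10604 − 92×110 = 484): to w=0 gives 3244 → profitable ✗; to w=9 gives 5032 − 92×9 = 4204 → profitable ✗.
Lemon (own payoff 3244): to w=9 gives 5032 − 497×9 = 559 → no gain ✓; to w=110 gives 10604 − 497×110 = -44066 → no gain ✓.
Average (own payoff 5032 − 288×9 = 2440): to w=0 gives 3244 → profitable ✗; to w=110 gives 10604 − 288×110 = -21076 → no gain ✓.
3 of the 6 constraints hold; not an equilibrium.

3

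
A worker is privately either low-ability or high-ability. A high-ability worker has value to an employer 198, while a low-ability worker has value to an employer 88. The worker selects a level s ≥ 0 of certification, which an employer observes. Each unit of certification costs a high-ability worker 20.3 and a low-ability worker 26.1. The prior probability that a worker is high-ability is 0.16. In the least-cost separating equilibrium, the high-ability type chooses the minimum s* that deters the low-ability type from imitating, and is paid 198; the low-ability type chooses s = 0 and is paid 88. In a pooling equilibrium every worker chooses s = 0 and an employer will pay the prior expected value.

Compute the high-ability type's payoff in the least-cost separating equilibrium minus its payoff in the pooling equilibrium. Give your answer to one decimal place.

Least-cost separating signal: s* solves 88 = 198 − 26.1·s*, so s* = (198 − 88)/26.1 ≈ 4.2146.
High-ability type's separating payoff: 198 − 20.3 × s* = 198 − 20.3 × (198 − 88)/26.1 = 198 − 2233/26.1 ≈ 112.444.
Pooling payoff: 0.16 × 198 + 0.84 × 88 = 105.6.
Difference: 112.444 − 105.6 = 6.844, i.e. 6.8 to one decimal place.
The high-ability type prefers to separate.

6.8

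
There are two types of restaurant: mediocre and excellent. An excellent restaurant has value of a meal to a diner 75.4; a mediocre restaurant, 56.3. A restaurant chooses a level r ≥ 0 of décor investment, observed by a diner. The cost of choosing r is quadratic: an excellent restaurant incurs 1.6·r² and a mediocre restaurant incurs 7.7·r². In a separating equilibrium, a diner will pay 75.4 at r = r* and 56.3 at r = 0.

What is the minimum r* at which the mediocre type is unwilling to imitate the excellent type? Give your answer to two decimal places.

The mediocre type at r = 0 receives 56.3; imitating at r* yields 75.4 − 7.7·r*².
Indifference: 56.3 = 75.4 − 7.7·r*², so r*² = (75.4 − 56.3) / 7.7 ≈ 2.4805.
r* = √2.4805 ≈ 1.57.

1.57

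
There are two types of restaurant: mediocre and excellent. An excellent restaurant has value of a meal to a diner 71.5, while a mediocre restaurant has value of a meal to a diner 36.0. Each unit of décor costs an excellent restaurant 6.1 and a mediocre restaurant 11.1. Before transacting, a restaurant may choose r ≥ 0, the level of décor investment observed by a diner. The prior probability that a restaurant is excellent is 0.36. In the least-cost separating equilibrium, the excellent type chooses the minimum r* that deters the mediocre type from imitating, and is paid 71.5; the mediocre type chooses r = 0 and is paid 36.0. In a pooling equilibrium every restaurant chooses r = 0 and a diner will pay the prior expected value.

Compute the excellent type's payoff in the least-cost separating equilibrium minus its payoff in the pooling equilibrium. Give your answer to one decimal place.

3.2

Least-cost separating signal: r* solves 36.0 = 71.5 − 11.1·r*, so r* = (71.5 − 36.0)/11.1 ≈ 3.1982.
Excellent type's separating payoff: 71.5 − 6.1 × r* = 71.5 − 6.1 × (71.5 − 36.0)/11.1 = 71.5 − 216.55/11.1 ≈ 51.991.
Pooling payoff: 0.36 × 71.5 + 0.64 × 36.0 = 48.78.
Difference: 51.991 − 48.78 = 3.211, i.e. 3.2 to one decimal place.
The excellent type prefers to separate.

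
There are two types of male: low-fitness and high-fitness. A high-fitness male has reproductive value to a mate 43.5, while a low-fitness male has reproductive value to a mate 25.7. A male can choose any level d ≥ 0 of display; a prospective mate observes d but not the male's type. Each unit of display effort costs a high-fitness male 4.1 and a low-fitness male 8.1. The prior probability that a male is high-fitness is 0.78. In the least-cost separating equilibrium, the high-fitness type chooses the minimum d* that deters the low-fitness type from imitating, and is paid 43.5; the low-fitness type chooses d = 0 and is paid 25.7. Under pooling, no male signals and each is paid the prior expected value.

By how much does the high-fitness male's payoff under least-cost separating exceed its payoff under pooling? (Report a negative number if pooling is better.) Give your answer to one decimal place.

-5.1

Least-cost separating signal: d* solves 25.7 = 43.5 − 8.1·d*, so d* = (43.5 − 25.7)/8.1 ≈ 2.1975.
High-fitness type's separating payoff: 43.5 − 4.1 × d* = 43.5 − 4.1 × (43.5 − 25.7)/8.1 = 43.5 − 72.98/8.1 ≈ 34.490.
Pooling payoff: 0.78 × 43.5 + 0.22 × 25.7 = 39.584.
Difference: 34.490 − 39.584 = -5.094, i.e. -5.1 to one decimal place.
The high-fitness type would prefer the pooling outcome.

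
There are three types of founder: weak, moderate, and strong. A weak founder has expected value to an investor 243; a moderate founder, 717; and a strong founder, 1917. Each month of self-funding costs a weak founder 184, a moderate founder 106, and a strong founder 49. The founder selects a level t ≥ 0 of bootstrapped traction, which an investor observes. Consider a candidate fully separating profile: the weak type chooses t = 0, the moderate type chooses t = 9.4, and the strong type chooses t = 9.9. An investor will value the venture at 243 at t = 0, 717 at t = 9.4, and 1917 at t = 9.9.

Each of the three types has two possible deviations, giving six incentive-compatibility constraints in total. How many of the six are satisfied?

4

Weak (own payoff 243): to t=9.4 gives 717 − 184×9.4 = -1012.6 → no gain ✓; to t=9.9 gives 1917 − 184×9.9 = 95.4 → no gain ✓.
Moderate (own payoff 717 − 106×9.4 = -279.4): to t=0 gives 243 → profitable ✗; to t=9.9 gives 1917 − 106×9.9 = 867.6 → profitable ✗.
Strong (own payoff 1917 − 49×9.9 = 1431.9): to t=0 gives 243 → no gain ✓; to t=9.4 gives 717 − 49×9.4 = 256.4 → no gain ✓.
4 of the 6 constraints hold; not an equilibrium.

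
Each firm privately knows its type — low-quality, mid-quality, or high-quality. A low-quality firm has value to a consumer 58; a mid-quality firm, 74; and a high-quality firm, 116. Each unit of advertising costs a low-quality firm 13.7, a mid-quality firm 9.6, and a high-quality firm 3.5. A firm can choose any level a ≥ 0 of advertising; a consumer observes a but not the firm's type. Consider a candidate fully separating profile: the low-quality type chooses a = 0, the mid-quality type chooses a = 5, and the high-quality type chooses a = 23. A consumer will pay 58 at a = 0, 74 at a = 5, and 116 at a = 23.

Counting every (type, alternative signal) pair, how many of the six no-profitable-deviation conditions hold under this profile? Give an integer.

High-quality (own payoff 116 − 3.5×23 = 35.5): to a=0 gives 58 → profitable ✗; to a=5 gives 74 − 3.5×5 = 56.5 → profitable ✗.
Low-quality (own payoff 58): to a=5 gives 74 − 13.7×5 = 5.5 → no gain ✓; to a=23 gives 116 − 13.7×23 = -199.1 → no gain ✓.
Mid-quality (own payoff 74 − 9.6×5 = 26): to a=0 gives 58 → profitable ✗; to a=23 gives 116 − 9.6×23 = -104.8 → no gain ✓.
3 of the 6 constraints hold; not an equilibrium.

3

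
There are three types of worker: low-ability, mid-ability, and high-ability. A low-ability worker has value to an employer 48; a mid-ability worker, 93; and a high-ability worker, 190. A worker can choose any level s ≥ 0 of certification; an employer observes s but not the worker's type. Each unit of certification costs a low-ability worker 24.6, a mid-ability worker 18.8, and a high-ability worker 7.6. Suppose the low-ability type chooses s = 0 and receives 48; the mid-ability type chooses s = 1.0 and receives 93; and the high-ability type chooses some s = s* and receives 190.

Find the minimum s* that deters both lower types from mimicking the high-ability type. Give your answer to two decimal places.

Mid-ability type (on-path payoff 93 − 18.8×1.0 = 74.2) won't mimic when 74.2 ≥ 190 − 18.8·s*, i.e. s* ≥ 6.16.
Low-ability type (on-path payoff 48) won't mimic when 48 ≥ 190 − 24.6·s*, i.e. s* ≥ 5.77.
Both must hold, so s* = max(5.77, 6.16) = 6.16. The mid-ability type's constraint binds.

6.16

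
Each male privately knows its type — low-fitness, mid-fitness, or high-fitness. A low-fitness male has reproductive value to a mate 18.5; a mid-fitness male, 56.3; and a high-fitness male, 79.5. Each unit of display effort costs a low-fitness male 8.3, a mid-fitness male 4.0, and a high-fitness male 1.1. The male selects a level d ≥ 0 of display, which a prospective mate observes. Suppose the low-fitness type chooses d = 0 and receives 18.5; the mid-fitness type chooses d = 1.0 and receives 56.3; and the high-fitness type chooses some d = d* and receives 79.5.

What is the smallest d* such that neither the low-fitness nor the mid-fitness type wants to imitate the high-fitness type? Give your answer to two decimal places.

7.35

Mid-fitness type (on-path payoff 56.3 − 4.0×1.0 = 52.3) won't mimic when 52.3 ≥ 79.5 − 4.0·d*, i.e. d* ≥ 6.80.
Low-fitness type (on-path payoff 18.5) won't mimic when 18.5 ≥ 79.5 − 8.3·d*, i.e. d* ≥ 7.35.
Both must hold, so d* = max(7.35, 6.80) = 7.35. The low-fitness type's constraint binds.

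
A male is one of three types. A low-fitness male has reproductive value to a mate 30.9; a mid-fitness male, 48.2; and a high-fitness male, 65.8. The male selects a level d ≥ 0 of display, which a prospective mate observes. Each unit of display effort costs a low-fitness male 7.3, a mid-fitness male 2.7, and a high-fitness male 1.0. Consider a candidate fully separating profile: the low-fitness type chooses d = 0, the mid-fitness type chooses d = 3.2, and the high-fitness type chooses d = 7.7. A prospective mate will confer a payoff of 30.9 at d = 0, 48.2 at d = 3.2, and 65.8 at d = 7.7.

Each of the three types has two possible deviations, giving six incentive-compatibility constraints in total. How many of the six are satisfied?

Low-fitness (own payoff 30.9): to d=3.2 gives 48.2 − 7.3×3.2 = 24.84 → no gain ✓; to d=7.7 gives 65.8 − 7.3×7.7 = 9.59 → no gain ✓.
Mid-fitness (own payoff 48.2 − 2.7×3.2 = 39.56): to d=0 gives 30.9 → no gain ✓; to d=7.7 gives 65.8 − 2.7×7.7 = 45.01 → profitable ✗.
High-fitness (own payoff 65.8 − 1.0×7.7 = 58.1): to d=0 gives 30.9 → no gain ✓; to d=3.2 gives 48.2 − 1.0×3.2 = 45 → no gain ✓.
5 of the 6 constraints hold; not an equilibrium.

5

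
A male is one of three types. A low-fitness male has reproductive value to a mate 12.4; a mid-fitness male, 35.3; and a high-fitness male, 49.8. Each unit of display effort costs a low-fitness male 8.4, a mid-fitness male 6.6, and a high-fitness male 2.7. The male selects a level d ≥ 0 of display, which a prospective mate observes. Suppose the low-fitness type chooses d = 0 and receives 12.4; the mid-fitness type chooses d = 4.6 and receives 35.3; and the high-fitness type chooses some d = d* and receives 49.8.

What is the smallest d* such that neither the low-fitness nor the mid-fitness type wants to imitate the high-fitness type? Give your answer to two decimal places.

6.80

Low-fitness type (on-path payoff 12.4) won't mimic when 12.4 ≥ 49.8 − 8.4·d*, i.e. d* ≥ 4.45.
Mid-fitness type (on-path payoff 35.3 − 6.6×4.6 = 4.94) won't mimic when 4.94 ≥ 49.8 − 6.6·d*, i.e. d* ≥ 6.80.
Both must hold, so d* = max(4.45, 6.80) = 6.80. The mid-fitness type's constraint binds.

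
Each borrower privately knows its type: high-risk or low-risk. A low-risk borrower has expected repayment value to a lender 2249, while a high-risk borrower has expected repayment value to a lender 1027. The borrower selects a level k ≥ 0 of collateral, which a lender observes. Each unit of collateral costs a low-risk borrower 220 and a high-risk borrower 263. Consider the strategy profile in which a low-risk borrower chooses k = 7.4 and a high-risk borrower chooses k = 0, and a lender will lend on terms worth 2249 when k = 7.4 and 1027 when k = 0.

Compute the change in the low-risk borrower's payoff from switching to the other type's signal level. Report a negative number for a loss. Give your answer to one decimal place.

406.0

Playing k = 7.4 the low-risk borrower receives 2249 − 220 × 7.4 = 621.
Deviating to k = 0 yields 1027 instead.
Gain from deviating: 1027 − 621 = 406.0.
The gain is positive, so the low-risk type's incentive-compatibility constraint is violated — this profile is not a separating equilibrium.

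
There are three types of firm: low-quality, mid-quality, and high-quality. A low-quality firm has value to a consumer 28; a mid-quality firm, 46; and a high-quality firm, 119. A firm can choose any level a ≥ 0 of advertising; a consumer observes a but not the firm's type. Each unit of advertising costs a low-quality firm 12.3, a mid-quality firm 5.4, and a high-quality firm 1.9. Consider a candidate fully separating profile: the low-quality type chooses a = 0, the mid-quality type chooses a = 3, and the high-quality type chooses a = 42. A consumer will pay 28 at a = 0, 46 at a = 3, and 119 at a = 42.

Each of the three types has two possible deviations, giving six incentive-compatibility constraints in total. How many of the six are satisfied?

5

Mid-quality (own payoff 46 − 5.4×3 = 29.8): to a=0 gives 28 → no gain ✓; to a=42 gives 119 − 5.4×42 = -107.8 → no gain ✓.
Low-quality (own payoff 28): to a=3 gives 46 − 12.3×3 = 9.1 → no gain ✓; to a=42 gives 119 − 12.3×42 = -397.6 → no gain ✓.
High-quality (own payoff 119 − 1.9×42 = 39.2): to a=0 gives 28 → no gain ✓; to a=3 gives 46 − 1.9×3 = 40.3 → profitable ✗.
5 of the 6 constraints hold; not an equilibrium.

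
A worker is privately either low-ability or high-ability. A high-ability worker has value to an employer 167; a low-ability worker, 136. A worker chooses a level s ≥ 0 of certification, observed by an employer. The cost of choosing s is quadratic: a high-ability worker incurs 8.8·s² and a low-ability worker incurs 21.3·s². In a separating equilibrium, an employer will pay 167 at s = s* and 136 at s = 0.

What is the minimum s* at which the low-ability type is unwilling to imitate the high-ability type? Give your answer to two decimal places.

1.21

The low-ability type at s = 0 receives 136; imitating at s* yields 167 − 21.3·s*².
Indifference: 136 = 167 − 21.3·s*², so s*² = (167 − 136) / 21.3 ≈ 1.4554.
s* = √1.4554 ≈ 1.21.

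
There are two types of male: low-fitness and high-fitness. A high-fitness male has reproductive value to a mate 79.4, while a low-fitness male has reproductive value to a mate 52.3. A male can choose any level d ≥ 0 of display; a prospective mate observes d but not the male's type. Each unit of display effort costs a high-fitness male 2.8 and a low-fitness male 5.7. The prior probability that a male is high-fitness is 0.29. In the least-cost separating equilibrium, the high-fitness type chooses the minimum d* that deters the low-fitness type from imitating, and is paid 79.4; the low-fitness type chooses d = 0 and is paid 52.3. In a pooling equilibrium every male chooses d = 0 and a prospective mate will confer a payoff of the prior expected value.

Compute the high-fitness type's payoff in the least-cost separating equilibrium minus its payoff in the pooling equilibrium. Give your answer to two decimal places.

5.93

Least-cost separating signal: d* solves 52.3 = 79.4 − 5.7·d*, so d* = (79.4 − 52.3)/5.7 ≈ 4.7544.
High-fitness type's separating payoff: 79.4 − 2.8 × d* = 79.4 − 2.8 × (79.4 − 52.3)/5.7 = 79.4 − 75.88/5.7 ≈ 66.0877.
Pooling payoff: 0.29 × 79.4 + 0.71 × 52.3 = 60.159.
Difference: 66.0877 − 60.159 = 5.9287, i.e. 5.93 to two decimal places.
The high-fitness type prefers to separate.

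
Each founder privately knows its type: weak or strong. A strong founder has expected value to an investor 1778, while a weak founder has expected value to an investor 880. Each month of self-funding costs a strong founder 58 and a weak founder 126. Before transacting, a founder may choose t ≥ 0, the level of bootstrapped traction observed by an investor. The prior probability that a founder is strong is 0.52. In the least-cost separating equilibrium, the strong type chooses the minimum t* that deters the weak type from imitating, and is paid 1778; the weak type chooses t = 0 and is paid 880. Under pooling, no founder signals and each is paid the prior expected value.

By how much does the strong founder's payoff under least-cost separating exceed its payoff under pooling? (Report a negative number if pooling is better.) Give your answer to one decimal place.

17.7

Least-cost separating signal: t* solves 880 = 1778 − 126·t*, so t* = (1778 − 880)/126 ≈ 7.1270.
Strong type's separating payoff: 1778 − 58 × t* = 1778 − 58 × (1778 − 880)/126 = 1778 − 52084/126 ≈ 1364.635.
Pooling payoff: 0.52 × 1778 + 0.48 × 880 = 1346.96.
Difference: 1364.635 − 1346.96 = 17.675, i.e. 17.7 to one decimal place.
The strong type prefers to separate.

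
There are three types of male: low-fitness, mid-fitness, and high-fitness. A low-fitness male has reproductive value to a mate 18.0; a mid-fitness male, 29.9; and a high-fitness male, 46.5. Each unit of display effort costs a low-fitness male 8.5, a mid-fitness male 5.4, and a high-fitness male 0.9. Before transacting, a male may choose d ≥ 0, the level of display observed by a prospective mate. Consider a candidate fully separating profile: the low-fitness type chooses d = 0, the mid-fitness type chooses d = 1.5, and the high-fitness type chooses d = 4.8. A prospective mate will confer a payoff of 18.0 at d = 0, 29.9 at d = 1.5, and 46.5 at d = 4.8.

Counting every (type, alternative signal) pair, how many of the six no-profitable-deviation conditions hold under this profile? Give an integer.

Low-fitness (own payoff 18.0): to d=1.5 gives 29.9 − 8.5×1.5 = 17.15 → no gain ✓; to d=4.8 gives 46.5 − 8.5×4.8 = 5.7 → no gain ✓.
Mid-fitness (own payoff 29.9 − 5.4×1.5 = 21.8): to d=0 gives 18.0 → no gain ✓; to d=4.8 gives 46.5 − 5.4×4.8 = 20.58 → no gain ✓.
High-fitness (own payoff 46.5 − 0.9×4.8 = 42.18): to d=0 gives 18.0 → no gain ✓; to d=1.5 gives 29.9 − 0.9×1.5 = 28.55 → no gain ✓.
6 of the 6 constraints hold; this profile is a separating equilibrium.

6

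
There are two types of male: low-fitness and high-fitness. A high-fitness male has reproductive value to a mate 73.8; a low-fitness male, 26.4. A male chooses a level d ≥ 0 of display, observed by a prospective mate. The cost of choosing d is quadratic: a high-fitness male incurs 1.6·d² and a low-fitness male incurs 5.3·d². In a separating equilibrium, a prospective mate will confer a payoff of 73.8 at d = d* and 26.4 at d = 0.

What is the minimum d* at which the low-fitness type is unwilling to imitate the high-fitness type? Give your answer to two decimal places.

The low-fitness type at d = 0 receives 26.4; imitating at d* yields 73.8 − 5.3·d*².
Indifference: 26.4 = 73.8 − 5.3·d*², so d*² = (73.8 − 26.4) / 5.3 ≈ 8.9434.
d* = √8.9434 ≈ 2.99.

2.99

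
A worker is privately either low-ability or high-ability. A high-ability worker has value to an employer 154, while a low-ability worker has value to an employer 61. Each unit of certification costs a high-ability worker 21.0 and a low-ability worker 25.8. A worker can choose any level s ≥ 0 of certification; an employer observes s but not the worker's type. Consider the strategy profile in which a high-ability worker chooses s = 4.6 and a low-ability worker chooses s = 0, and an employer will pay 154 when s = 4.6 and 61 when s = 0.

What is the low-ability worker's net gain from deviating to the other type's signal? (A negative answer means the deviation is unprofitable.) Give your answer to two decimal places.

Playing s = 0 the low-ability worker receives 61.
Deviating to s = 4.6 brings payment 154 at cost 25.8 × 4.6 = 118.68, netting 35.32.
Gain from deviating: 35.32 − 61 = -25.68.
The gain is negative, so the low-ability type's incentive-compatibility constraint is satisfied.

-25.68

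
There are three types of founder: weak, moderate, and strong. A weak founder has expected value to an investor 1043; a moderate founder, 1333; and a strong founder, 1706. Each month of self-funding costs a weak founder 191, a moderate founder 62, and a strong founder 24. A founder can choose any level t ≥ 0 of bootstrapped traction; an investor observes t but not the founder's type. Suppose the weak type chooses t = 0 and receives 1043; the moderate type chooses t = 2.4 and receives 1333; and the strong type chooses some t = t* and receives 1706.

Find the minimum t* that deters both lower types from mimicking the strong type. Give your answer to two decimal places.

Weak type (on-path payoff 1043) won't mimic when 1043 ≥ 1706 − 191·t*, i.e. t* ≥ 3.47.
Moderate type (on-path payoff 1333 − 62×2.4 = 1184.2) won't mimic when 1184.2 ≥ 1706 − 62·t*, i.e. t* ≥ 8.42.
Both must hold, so t* = max(3.47, 8.42) = 8.42. The moderate type's constraint binds.

8.42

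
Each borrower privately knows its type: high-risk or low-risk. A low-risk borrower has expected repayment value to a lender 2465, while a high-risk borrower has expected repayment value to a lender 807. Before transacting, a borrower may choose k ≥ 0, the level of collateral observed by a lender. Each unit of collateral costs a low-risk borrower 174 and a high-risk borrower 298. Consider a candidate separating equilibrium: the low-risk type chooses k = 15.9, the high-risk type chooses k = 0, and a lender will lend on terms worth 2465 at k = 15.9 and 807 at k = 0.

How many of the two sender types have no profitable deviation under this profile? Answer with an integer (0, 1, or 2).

1

Low-risk type: signal → 2465 − 174 × 15.9 = -301.6; deviate to 0 → 807. IC fails (-301.6 < 807).
High-risk type: stay at 0 → 807; mimic → 2465 − 298 × 15.9 = -2273.2. IC holds (807 ≥ -2273.2).
1 of 2 constraints hold, so this profile is not an equilibrium.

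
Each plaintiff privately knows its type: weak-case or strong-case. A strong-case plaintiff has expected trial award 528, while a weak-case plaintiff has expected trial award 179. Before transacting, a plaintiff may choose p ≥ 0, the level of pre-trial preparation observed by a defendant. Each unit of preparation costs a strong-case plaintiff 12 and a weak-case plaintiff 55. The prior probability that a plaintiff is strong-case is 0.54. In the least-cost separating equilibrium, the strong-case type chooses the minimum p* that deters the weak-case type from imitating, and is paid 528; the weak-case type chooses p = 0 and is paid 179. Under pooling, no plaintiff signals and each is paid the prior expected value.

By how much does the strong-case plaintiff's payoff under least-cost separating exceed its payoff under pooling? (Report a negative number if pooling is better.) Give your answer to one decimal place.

Least-cost separating signal: p* solves 179 = 528 − 55·p*, so p* = (528 − 179)/55 ≈ 6.3455.
Strong-case type's separating payoff: 528 − 12 × p* = 528 − 12 × (528 − 179)/55 = 528 − 4188/55 ≈ 451.855.
Pooling payoff: 0.54 × 528 + 0.46 × 179 = 367.46.
Difference: 451.855 − 367.46 = 84.395, i.e. 84.4 to one decimal place.
The strong-case type prefers to separate.

84.4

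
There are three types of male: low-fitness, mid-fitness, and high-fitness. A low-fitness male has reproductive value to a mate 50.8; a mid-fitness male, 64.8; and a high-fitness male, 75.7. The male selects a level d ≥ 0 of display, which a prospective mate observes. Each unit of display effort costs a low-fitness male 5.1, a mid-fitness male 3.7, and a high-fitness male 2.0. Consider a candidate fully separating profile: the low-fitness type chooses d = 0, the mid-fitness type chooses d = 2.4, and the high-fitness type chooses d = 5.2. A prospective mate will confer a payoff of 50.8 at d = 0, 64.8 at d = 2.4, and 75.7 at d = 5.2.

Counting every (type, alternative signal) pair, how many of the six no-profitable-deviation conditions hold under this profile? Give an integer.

Low-fitness (own payoff 50.8): to d=2.4 gives 64.8 − 5.1×2.4 = 52.56 → profitable ✗; to d=5.2 gives 75.7 − 5.1×5.2 = 49.18 → no gain ✓.
Mid-fitness (own payoff 64.8 − 3.7×2.4 = 55.92): to d=0 gives 50.8 → no gain ✓; to d=5.2 gives 75.7 − 3.7×5.2 = 56.46 → profitable ✗.
High-fitness (own payoff 75.7 − 2.0×5.2 = 65.3): to d=0 gives 50.8 → no gain ✓; to d=2.4 gives 64.8 − 2.0×2.4 = 60 → no gain ✓.
4 of the 6 constraints hold; not an equilibrium.

4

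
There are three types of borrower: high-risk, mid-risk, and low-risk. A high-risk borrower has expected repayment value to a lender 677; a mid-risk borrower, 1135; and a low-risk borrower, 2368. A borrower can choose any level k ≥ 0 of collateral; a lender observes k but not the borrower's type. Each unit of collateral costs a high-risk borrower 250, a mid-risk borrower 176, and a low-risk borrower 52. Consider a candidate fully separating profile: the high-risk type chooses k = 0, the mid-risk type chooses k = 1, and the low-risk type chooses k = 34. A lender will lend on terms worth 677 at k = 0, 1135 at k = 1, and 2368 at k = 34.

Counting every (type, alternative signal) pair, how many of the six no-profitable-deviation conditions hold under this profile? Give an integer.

3

Mid-risk (own payoff 1135 − 176×1 = 959): to k=0 gives 677 → no gain ✓; to k=34 gives 2368 − 176×34 = -3616 → no gain ✓.
High-risk (own payoff 677): to k=1 gives 1135 − 250×1 = 885 → profitable ✗; to k=34 gives 2368 − 250×34 = -6132 → no gain ✓.
Low-risk (own payoff 2368 − 52×34 = 600): to k=0 gives 677 → profitable ✗; to k=1 gives 1135 − 52×1 = 1083 → profitable ✗.
3 of the 6 constraints hold; not an equilibrium.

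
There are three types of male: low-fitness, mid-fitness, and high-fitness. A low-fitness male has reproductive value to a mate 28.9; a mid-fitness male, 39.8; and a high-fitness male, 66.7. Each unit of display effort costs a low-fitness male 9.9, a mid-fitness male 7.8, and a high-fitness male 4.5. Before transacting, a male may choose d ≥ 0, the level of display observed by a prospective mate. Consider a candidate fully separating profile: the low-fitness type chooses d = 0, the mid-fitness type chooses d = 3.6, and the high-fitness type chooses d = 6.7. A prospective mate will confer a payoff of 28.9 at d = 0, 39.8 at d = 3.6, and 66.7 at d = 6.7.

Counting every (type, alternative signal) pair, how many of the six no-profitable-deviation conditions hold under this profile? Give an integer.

4

High-fitness (own payoff 66.7 − 4.5×6.7 = 36.55): to d=0 gives 28.9 → no gain ✓; to d=3.6 gives 39.8 − 4.5×3.6 = 23.6 → no gain ✓.
Mid-fitness (own payoff 39.8 − 7.8×3.6 = 11.72): to d=0 gives 28.9 → profitable ✗; to d=6.7 gives 66.7 − 7.8×6.7 = 14.44 → profitable ✗.
Low-fitness (own payoff 28.9): to d=3.6 gives 39.8 − 9.9×3.6 = 4.16 → no gain ✓; to d=6.7 gives 66.7 − 9.9×6.7 = 0.37 → no gain ✓.
4 of the 6 constraints hold; not an equilibrium.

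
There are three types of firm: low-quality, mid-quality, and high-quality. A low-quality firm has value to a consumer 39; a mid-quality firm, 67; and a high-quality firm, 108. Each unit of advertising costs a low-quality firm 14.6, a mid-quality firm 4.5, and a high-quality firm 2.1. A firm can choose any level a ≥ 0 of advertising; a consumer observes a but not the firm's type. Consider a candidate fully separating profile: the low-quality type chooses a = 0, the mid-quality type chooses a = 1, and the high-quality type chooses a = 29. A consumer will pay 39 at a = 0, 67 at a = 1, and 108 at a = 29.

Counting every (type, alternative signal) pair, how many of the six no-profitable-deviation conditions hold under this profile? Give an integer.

High-quality (own payoff 108 − 2.1×29 = 47.1): to a=0 gives 39 → no gain ✓; to a=1 gives 67 − 2.1×1 = 64.9 → profitable ✗.
Low-quality (own payoff 39): to a=1 gives 67 − 14.6×1 = 52.4 → profitable ✗; to a=29 gives 108 − 14.6×29 = -315.4 → no gain ✓.
Mid-quality (own payoff 67 − 4.5×1 = 62.5): to a=0 gives 39 → no gain ✓; to a=29 gives 108 − 4.5×29 = -22.5 → no gain ✓.
4 of the 6 constraints hold; not an equilibrium.

4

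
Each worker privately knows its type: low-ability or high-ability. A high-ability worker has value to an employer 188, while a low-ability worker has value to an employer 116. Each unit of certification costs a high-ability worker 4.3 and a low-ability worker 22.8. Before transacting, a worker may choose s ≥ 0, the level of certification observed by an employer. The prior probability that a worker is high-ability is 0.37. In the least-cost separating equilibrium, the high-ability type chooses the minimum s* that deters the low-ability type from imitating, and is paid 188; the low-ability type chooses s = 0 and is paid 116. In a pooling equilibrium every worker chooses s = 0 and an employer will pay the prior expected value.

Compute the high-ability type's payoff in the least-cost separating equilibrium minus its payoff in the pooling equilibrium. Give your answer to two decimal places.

31.78

Least-cost separating signal: s* solves 116 = 188 − 22.8·s*, so s* = (188 − 116)/22.8 ≈ 3.1579.
High-ability type's separating payoff: 188 − 4.3 × s* = 188 − 4.3 × (188 − 116)/22.8 = 188 − 309.6/22.8 ≈ 174.4211.
Pooling payoff: 0.37 × 188 + 0.63 × 116 = 142.64.
Difference: 174.4211 − 142.64 = 31.7811, i.e. 31.78 to two decimal places.
The high-ability type prefers to separate.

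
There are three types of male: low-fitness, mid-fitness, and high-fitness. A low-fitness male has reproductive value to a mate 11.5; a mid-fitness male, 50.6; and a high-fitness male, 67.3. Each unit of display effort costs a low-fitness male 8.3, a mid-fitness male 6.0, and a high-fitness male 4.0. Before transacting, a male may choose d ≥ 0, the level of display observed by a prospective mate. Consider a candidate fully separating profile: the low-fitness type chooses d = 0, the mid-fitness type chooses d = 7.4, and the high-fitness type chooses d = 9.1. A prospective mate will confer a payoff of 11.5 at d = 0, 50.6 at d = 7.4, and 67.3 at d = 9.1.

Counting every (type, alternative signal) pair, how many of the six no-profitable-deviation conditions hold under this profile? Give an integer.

Low-fitness (own payoff 11.5): to d=7.4 gives 50.6 − 8.3×7.4 = -10.82 → no gain ✓; to d=9.1 gives 67.3 − 8.3×9.1 = -8.23 → no gain ✓.
Mid-fitness (own payoff 50.6 − 6.0×7.4 = 6.2): to d=0 gives 11.5 → profitable ✗; to d=9.1 gives 67.3 − 6.0×9.1 = 12.7 → profitable ✗.
High-fitness (own payoff 67.3 − 4.0×9.1 = 30.9): to d=0 gives 11.5 → no gain ✓; to d=7.4 gives 50.6 − 4.0×7.4 = 21 → no gain ✓.
4 of the 6 constraints hold; not an equilibrium.

4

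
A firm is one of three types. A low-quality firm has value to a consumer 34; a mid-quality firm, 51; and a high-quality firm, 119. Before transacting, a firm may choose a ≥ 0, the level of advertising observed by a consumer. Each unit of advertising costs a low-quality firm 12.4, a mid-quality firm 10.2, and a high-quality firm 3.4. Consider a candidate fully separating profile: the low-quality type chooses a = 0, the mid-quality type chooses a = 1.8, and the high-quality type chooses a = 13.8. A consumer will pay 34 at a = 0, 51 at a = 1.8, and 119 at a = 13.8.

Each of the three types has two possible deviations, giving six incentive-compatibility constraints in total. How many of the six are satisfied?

5

High-quality (own payoff 119 − 3.4×13.8 = 72.08): to a=0 gives 34 → no gain ✓; to a=1.8 gives 51 − 3.4×1.8 = 44.88 → no gain ✓.
Mid-quality (own payoff 51 − 10.2×1.8 = 32.64): to a=0 gives 34 → profitable ✗; to a=13.8 gives 119 − 10.2×13.8 = -21.76 → no gain ✓.
Low-quality (own payoff 34): to a=1.8 gives 51 − 12.4×1.8 = 28.68 → no gain ✓; to a=13.8 gives 119 − 12.4×13.8 = -52.12 → no gain ✓.
5 of the 6 constraints hold; not an equilibrium.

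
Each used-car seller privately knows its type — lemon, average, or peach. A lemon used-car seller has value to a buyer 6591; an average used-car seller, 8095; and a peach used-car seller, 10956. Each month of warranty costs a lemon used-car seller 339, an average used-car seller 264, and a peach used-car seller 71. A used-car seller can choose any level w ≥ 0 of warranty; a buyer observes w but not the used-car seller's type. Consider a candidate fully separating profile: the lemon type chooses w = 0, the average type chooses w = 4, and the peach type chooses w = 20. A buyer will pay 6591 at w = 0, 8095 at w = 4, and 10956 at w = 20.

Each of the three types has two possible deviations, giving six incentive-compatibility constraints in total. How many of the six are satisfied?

5

Peach (own payoff 10956 − 71×20 = 9536): to w=0 gives 6591 → no gain ✓; to w=4 gives 8095 − 71×4 = 7811 → no gain ✓.
Lemon (own payoff 6591): to w=4 gives 8095 − 339×4 = 6739 → profitable ✗; to w=20 gives 10956 − 339×20 = 4176 → no gain ✓.
Average (own payoff 8095 − 264×4 = 7039): to w=0 gives 6591 → no gain ✓; to w=20 gives 10956 − 264×20 = 5676 → no gain ✓.
5 of the 6 constraints hold; not an equilibrium.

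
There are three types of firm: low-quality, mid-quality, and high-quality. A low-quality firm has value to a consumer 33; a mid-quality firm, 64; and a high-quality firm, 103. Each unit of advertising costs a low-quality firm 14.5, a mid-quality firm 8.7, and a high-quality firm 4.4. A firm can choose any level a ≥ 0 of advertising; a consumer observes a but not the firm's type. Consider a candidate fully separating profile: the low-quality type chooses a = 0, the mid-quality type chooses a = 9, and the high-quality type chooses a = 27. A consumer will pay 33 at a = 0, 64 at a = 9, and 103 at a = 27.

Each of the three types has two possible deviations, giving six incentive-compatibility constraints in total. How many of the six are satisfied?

Low-quality (own payoff 33): to a=9 gives 64 − 14.5×9 = -66.5 → no gain ✓; to a=27 gives 103 − 14.5×27 = -288.5 → no gain ✓.
High-quality (own payoff 103 − 4.4×27 = -15.8): to a=0 gives 33 → profitable ✗; to a=9 gives 64 − 4.4×9 = 24.4 → profitable ✗.
Mid-quality (own payoff 64 − 8.7×9 = -14.3): to a=0 gives 33 → profitable ✗; to a=27 gives 103 − 8.7×27 = -131.9 → no gain ✓.
3 of the 6 constraints hold; not an equilibrium.

3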